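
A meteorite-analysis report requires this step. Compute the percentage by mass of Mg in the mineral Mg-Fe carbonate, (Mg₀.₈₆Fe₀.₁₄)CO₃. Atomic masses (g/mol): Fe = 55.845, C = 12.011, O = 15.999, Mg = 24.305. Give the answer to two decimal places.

Molar mass of (Mg₀.₈₆Fe₀.₁₄)CO₃: 0.86×24.305 + 0.14×55.845 + 1×12.011 + 3×15.999 = 88.729 g/mol.
Mass of Mg per formula unit: 0.86 × 24.305 = 20.902 g.
Weight fraction Mg = 20.902 / 88.729 = 0.2356.

23.56 wt%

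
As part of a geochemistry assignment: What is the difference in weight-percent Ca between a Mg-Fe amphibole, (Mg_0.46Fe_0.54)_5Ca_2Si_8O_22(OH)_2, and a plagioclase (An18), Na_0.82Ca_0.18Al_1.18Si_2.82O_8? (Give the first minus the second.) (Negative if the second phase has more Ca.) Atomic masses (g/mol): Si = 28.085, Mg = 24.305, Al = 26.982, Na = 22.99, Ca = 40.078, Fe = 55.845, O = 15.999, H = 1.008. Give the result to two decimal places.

First mineral: 80.156 g Ca in 897.511 g formula = 8.93 wt% Ca.
Second mineral: 7.214 g Ca in 265.096 g formula = 2.72 wt% Ca.
8.93% − 2.72% gives a difference of 6.21 percentage points.

6.21 percentage points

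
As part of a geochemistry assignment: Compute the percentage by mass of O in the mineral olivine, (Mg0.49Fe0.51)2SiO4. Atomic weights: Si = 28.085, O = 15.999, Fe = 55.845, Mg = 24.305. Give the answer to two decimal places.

M((Mg0.49Fe0.51)2SiO4) = 172.862 g/mol.
O contributes 4 × 15.999 = 63.996 g per mole.
63.996/172.862 = 0.3702 → 37.02%.

37.02 weight percent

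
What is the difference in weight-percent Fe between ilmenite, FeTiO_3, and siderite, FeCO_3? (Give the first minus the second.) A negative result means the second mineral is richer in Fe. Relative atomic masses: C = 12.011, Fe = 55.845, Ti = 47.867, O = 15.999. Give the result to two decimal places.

-11.39 percentage points

First mineral: 55.845 g Fe in 151.709 g formula = 36.81 wt% Fe.
Second mineral: 55.845 g Fe in 115.853 g formula = 48.20 wt% Fe.
36.81% − 48.20% gives a difference of -11.39 percentage points.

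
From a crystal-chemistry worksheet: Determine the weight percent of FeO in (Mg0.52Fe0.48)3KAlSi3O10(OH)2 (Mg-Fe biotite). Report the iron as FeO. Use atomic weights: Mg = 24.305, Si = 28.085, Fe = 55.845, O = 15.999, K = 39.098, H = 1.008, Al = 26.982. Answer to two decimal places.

M((Mg0.52Fe0.48)3KAlSi3O10(OH)2) = 462.672 g/mol; M(FeO) = 71.844 g/mol.
Moles FeO per formula unit = 1.44 Fe ÷ 1 = 1.4400.
FeO fraction = (1.4400 × 71.844) / 462.672 = 103.455/462.672 = 0.2236.

22.36 wt%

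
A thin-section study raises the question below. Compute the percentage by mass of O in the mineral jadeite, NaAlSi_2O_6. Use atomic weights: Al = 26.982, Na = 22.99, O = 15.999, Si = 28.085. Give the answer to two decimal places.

Molar mass of NaAlSi_2O_6: 1*22.99 + 1*26.982 + 2*28.085 + 6*15.999 = 202.136 g/mol.
Mass of O per formula unit: 6 × 15.999 = 95.994 g.
Weight fraction O = 95.994 / 202.136 = 0.4749.

47.49 mass %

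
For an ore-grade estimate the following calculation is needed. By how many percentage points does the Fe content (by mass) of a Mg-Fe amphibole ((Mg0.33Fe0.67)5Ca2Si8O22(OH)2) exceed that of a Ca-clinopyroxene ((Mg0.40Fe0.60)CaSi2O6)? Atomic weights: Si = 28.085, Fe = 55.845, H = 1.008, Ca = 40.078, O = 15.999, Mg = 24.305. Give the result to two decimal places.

6.15 percentage points

M((Mg0.33Fe0.67)5Ca2Si8O22(OH)2) = 918.012 g/mol, so wt% Fe = 187.081/918.012 × 100 = 20.38%.
M((Mg0.40Fe0.60)CaSi2O6) = 235.471 g/mol, so wt% Fe = 33.507/235.471 × 100 = 14.23%.
20.38 − 14.23 = 6.15 pp.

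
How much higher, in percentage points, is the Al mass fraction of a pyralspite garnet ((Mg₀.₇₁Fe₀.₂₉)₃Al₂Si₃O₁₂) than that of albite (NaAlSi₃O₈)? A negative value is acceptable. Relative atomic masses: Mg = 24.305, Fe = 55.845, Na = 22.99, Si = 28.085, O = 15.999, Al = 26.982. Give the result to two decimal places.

2.24 percentage points

M((Mg₀.₇₁Fe₀.₂₉)₃Al₂Si₃O₁₂) = 430.562 g/mol, so wt% Al = 53.964/430.562 × 100 = 12.53%.
M(NaAlSi₃O₈) = 262.219 g/mol, so wt% Al = 26.982/262.219 × 100 = 10.29%.
12.53 − 10.29 = 2.24 pp.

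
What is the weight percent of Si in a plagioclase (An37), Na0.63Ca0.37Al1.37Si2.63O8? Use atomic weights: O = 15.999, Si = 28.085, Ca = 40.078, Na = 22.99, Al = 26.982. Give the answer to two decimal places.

Molar mass of Na0.63Ca0.37Al1.37Si2.63O8: 0.63×22.99 + 0.37×40.078 + 1.37×26.982 + 2.63×28.085 + 8×15.999 = 268.133 g/mol.
Mass of Si per formula unit: 2.63 × 28.085 = 73.864 g.
Weight fraction Si = 73.864 / 268.133 = 0.2755.

27.55 weight percent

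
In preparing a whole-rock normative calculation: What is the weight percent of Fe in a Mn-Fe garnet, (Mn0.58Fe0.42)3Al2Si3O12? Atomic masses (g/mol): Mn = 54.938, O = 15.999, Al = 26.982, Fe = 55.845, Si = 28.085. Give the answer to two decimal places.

14.18 wt%

Formula mass = 1.74·54.938 + 1.26·55.845 + 2·26.982 + 3·28.085 + 12·15.999 = 496.164 g/mol, of which 70.365 g is Fe.
So Fe makes up 70.365/496.164 = 0.1418 of the mass, i.e. 14.18%.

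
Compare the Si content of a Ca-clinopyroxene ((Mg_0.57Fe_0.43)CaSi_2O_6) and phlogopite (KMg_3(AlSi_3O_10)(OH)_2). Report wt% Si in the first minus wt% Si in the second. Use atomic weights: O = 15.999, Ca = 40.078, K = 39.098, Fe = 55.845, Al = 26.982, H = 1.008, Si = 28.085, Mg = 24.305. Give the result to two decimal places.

M((Mg_0.57Fe_0.43)CaSi_2O_6) = 230.109 g/mol, so wt% Si = 56.170/230.109 × 100 = 24.41%.
M(KMg_3(AlSi_3O_10)(OH)_2) = 417.254 g/mol, so wt% Si = 84.255/417.254 × 100 = 20.19%.
24.41 − 20.19 = 4.22 pp.

4.22 percentage points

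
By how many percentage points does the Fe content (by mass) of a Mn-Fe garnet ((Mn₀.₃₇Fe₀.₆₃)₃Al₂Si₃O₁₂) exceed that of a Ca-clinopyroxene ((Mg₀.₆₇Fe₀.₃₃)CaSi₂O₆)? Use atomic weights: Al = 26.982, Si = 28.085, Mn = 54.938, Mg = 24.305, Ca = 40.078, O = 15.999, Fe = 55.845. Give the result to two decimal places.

Fe in (Mn₀.₃₇Fe₀.₆₃)₃Al₂Si₃O₁₂: molar mass 496.735 g/mol; 1.89×55.845 = 105.547 g → 21.25 wt%.
Fe in (Mg₀.₆₇Fe₀.₃₃)CaSi₂O₆: molar mass 226.955 g/mol; 0.33×55.845 = 18.429 g → 8.12 wt%.
Difference = 21.25 − 8.12 = 13.13 percentage points.

13.13 percentage points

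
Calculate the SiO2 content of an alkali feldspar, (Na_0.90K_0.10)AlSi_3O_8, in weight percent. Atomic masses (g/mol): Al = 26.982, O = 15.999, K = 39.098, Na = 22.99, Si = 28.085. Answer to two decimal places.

M((Na_0.90K_0.10)AlSi_3O_8) = 263.830 g/mol; M(SiO2) = 60.083 g/mol.
Moles SiO2 per formula unit = 3 Si ÷ 1 = 3.0000.
SiO2 fraction = (3.0000 × 60.083) / 263.830 = 180.249/263.830 = 0.6832.

68.32 wt%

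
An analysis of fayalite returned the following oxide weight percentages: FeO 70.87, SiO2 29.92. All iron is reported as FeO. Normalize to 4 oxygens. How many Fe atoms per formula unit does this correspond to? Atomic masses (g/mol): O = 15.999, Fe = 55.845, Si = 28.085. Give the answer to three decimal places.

1.990 Fe apfu

70.87 wt% FeO ÷ 71.844 g/mol = 0.98644 mol, giving 0.98644 Fe and 0.98644 O.
29.92 wt% SiO2 ÷ 60.083 g/mol = 0.49798 mol, giving 0.49798 Si and 0.99596 O.
Oxygen sums to 1.98240; scaling by 4/1.98240 = 2.01776 puts the formula on 4 O.
Fe: 0.98644 × 2.01776 = 1.990 atoms per formula unit.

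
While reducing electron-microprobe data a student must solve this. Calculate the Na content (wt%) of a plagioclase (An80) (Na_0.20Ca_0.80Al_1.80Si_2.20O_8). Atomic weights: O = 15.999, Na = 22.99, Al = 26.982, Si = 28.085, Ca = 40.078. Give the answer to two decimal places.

1.67 wt%

Molar mass of Na_0.20Ca_0.80Al_1.80Si_2.20O_8: 0.20·22.99 + 0.80·40.078 + 1.80·26.982 + 2.20·28.085 + 8·15.999 = 275.007 g/mol.
Mass of Na per formula unit: 0.20 × 22.99 = 4.598 g.
Weight fraction Na = 4.598 / 275.007 = 0.0167.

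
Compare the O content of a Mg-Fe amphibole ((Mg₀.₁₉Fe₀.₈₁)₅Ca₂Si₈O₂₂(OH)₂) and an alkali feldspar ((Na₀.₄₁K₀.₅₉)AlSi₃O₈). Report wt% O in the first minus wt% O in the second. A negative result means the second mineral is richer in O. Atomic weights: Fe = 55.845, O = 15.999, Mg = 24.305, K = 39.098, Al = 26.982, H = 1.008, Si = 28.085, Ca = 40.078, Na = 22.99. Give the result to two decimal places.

M((Mg₀.₁₉Fe₀.₈₁)₅Ca₂Si₈O₂₂(OH)₂) = 940.090 g/mol, so wt% O = 383.976/940.090 × 100 = 40.84%.
M((Na₀.₄₁K₀.₅₉)AlSi₃O₈) = 271.723 g/mol, so wt% O = 127.992/271.723 × 100 = 47.10%.
40.84 − 47.10 = -6.26 pp.

-6.26 percentage points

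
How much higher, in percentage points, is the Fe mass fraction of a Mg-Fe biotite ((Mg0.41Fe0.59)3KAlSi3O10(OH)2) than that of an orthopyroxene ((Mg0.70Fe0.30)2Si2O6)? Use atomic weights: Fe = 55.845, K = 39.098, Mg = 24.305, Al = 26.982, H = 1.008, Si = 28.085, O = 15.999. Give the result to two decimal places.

First mineral: 98.846 g Fe in 473.080 g formula = 20.89 wt% Fe.
Second mineral: 33.507 g Fe in 219.698 g formula = 15.25 wt% Fe.
20.89% − 15.25% gives a difference of 5.64 percentage points.

5.64 percentage points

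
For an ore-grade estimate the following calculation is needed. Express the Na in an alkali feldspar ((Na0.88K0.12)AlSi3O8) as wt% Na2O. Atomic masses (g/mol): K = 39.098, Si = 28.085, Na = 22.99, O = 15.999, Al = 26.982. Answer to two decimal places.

10.32 wt%

M((Na0.88K0.12)AlSi3O8) = 264.152 g/mol; M(Na2O) = 61.979 g/mol.
Moles Na2O per formula unit = 0.88 Na ÷ 2 = 0.4400.
Na2O fraction = (0.4400 × 61.979) / 264.152 = 27.271/264.152 = 0.1032.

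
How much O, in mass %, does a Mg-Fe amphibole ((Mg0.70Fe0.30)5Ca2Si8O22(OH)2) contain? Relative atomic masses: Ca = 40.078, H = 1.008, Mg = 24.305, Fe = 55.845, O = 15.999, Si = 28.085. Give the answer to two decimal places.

Formula mass = 3.50*24.305 + 1.50*55.845 + 2*40.078 + 8*28.085 + 24*15.999 + 2*1.008 = 859.663 g/mol, of which 383.976 g is O.
So O makes up 383.976/859.663 = 0.4467 of the mass, i.e. 44.67%.

44.67 mass %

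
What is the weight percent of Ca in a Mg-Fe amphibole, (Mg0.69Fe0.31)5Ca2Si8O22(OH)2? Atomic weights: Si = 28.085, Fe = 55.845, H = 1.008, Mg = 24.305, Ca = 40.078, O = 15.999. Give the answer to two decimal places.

9.31 wt%

M((Mg0.69Fe0.31)5Ca2Si8O22(OH)2) = 861.240 g/mol.
Ca contributes 2 × 40.078 = 80.156 g per mole.
80.156/861.240 = 0.0931 → 9.31%.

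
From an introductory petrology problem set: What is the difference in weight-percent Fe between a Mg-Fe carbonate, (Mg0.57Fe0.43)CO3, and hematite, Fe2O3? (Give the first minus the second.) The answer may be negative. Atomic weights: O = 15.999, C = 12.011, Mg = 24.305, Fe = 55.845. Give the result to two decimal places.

Fe in (Mg0.57Fe0.43)CO3: molar mass 97.875 g/mol; 0.43×55.845 = 24.013 g → 24.53 wt%.
Fe in Fe2O3: molar mass 159.687 g/mol; 2×55.845 = 111.690 g → 69.94 wt%.
Difference = 24.53 − 69.94 = -45.41 percentage points.

-45.41 percentage points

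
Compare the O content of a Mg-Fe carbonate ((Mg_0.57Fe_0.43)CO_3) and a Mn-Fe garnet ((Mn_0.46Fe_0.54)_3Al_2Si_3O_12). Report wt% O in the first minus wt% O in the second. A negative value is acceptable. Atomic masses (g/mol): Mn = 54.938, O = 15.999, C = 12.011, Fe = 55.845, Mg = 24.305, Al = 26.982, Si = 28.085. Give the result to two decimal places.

10.37 percentage points

O in (Mg_0.57Fe_0.43)CO_3: molar mass 97.875 g/mol; 3×15.999 = 47.997 g → 49.04 wt%.
O in (Mn_0.46Fe_0.54)_3Al_2Si_3O_12: molar mass 496.490 g/mol; 12×15.999 = 191.988 g → 38.67 wt%.
Difference = 49.04 − 38.67 = 10.37 percentage points.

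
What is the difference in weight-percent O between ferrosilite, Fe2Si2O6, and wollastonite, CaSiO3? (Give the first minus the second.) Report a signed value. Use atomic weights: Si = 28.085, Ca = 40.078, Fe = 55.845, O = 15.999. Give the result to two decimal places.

O in Fe2Si2O6: molar mass 263.854 g/mol; 6×15.999 = 95.994 g → 36.38 wt%.
O in CaSiO3: molar mass 116.160 g/mol; 3×15.999 = 47.997 g → 41.32 wt%.
Difference = 36.38 − 41.32 = -4.94 percentage points.

-4.94 percentage points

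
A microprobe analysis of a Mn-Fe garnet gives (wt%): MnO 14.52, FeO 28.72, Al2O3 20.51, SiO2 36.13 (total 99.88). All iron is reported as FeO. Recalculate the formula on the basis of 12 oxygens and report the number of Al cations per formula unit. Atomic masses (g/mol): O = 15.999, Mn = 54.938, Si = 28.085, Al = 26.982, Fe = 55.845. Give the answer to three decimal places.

MnO: 14.52/70.937 = 0.20469 mol → 0.20469 mol Mn, 0.20469 mol O.
FeO: 28.72/71.844 = 0.39976 mol → 0.39976 mol Fe, 0.39976 mol O.
Al2O3: 20.51/101.961 = 0.20116 mol → 0.40232 mol Al, 0.60348 mol O.
SiO2: 36.13/60.083 = 0.60133 mol → 0.60133 mol Si, 1.20266 mol O.
Total oxygen = 2.41059 mol. Normalization factor = 12/2.41059 = 4.97803.
Al per 12 O = 0.40232 × 4.97803 = 2.003.

2.003 Al apfu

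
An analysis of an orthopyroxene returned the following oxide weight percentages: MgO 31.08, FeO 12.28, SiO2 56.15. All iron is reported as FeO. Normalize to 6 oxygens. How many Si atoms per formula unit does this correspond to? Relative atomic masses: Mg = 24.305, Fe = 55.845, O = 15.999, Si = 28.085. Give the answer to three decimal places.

31.08 wt% MgO ÷ 40.304 g/mol = 0.77114 mol, giving 0.77114 Mg and 0.77114 O.
12.28 wt% FeO ÷ 71.844 g/mol = 0.17093 mol, giving 0.17093 Fe and 0.17093 O.
56.15 wt% SiO2 ÷ 60.083 g/mol = 0.93454 mol, giving 0.93454 Si and 1.86908 O.
Oxygen sums to 2.81115; scaling by 6/2.81115 = 2.13436 puts the formula on 6 O.
Si: 0.93454 × 2.13436 = 1.995 atoms per formula unit.

1.995 Si apfu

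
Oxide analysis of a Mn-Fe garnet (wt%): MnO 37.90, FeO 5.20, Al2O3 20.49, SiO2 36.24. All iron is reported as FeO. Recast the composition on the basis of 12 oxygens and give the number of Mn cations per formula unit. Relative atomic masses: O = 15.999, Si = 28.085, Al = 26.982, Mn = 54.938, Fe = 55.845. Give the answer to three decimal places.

MnO: 37.90/70.937 = 0.53428 mol → 0.53428 mol Mn, 0.53428 mol O.
FeO: 5.20/71.844 = 0.07238 mol → 0.07238 mol Fe, 0.07238 mol O.
Al2O3: 20.49/101.961 = 0.20096 mol → 0.40192 mol Al, 0.60288 mol O.
SiO2: 36.24/60.083 = 0.60317 mol → 0.60317 mol Si, 1.20634 mol O.
Total oxygen = 2.41588 mol. Normalization factor = 12/2.41588 = 4.96713.
Mn per 12 O = 0.53428 × 4.96713 = 2.654.

2.654 Mn apfu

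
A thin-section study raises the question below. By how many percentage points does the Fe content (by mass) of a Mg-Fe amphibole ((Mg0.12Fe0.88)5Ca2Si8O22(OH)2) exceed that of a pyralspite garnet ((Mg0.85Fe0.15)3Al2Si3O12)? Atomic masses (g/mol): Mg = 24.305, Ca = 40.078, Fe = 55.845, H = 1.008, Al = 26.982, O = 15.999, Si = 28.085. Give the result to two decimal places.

19.81 percentage points

M((Mg0.12Fe0.88)5Ca2Si8O22(OH)2) = 951.129 g/mol, so wt% Fe = 245.718/951.129 × 100 = 25.83%.
M((Mg0.85Fe0.15)3Al2Si3O12) = 417.315 g/mol, so wt% Fe = 25.130/417.315 × 100 = 6.02%.
25.83 − 6.02 = 19.81 pp.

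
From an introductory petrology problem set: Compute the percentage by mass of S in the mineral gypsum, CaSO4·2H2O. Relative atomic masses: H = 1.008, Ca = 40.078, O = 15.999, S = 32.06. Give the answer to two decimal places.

18.62 mass %

M(CaSO4·2H2O) = 172.164 g/mol.
S contributes 1 × 32.06 = 32.060 g per mole.
32.060/172.164 = 0.1862 → 18.62%.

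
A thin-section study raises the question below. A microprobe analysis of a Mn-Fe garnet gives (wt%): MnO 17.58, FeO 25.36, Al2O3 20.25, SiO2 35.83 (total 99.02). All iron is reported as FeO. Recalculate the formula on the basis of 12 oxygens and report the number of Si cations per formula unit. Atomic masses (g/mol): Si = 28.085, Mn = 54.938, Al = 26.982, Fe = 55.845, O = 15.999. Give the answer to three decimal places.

MnO: 17.58/70.937 = 0.24783 mol → 0.24783 mol Mn, 0.24783 mol O.
FeO: 25.36/71.844 = 0.35299 mol → 0.35299 mol Fe, 0.35299 mol O.
Al2O3: 20.25/101.961 = 0.19861 mol → 0.39722 mol Al, 0.59583 mol O.
SiO2: 35.83/60.083 = 0.59634 mol → 0.59634 mol Si, 1.19268 mol O.
Total oxygen = 2.38933 mol. Normalization factor = 12/2.38933 = 5.02233.
Si per 12 O = 0.59634 × 5.02233 = 2.995.

2.995 Si apfu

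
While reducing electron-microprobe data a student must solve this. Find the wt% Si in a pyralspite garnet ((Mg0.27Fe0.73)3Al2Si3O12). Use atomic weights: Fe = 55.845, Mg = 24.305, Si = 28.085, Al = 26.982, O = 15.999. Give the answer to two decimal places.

17.84 weight percent

Molar mass of (Mg0.27Fe0.73)3Al2Si3O12: 0.81·24.305 + 2.19·55.845 + 2·26.982 + 3·28.085 + 12·15.999 = 472.195 g/mol.
Mass of Si per formula unit: 3 × 28.085 = 84.255 g.
Weight fraction Si = 84.255 / 472.195 = 0.1784.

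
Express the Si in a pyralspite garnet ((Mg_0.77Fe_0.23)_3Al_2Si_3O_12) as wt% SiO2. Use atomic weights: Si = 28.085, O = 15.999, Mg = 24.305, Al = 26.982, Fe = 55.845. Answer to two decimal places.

42.42 wt%

Formula mass = 424.885 g/mol.
3 Si → 3.0000 mol SiO2 per formula unit; M(SiO2) = 60.083, so SiO2 mass = 180.249 g.
180.249/424.885 × 100 = 42.42 wt%.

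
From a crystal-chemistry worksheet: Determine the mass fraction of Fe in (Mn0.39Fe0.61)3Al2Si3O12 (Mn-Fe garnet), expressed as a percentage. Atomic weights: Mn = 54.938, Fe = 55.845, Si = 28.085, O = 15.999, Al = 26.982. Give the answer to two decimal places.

20.58 mass %

Molar mass of (Mn0.39Fe0.61)3Al2Si3O12: 1.17*54.938 + 1.83*55.845 + 2*26.982 + 3*28.085 + 12*15.999 = 496.681 g/mol.
Mass of Fe per formula unit: 1.83 × 55.845 = 102.196 g.
Weight fraction Fe = 102.196 / 496.681 = 0.2058.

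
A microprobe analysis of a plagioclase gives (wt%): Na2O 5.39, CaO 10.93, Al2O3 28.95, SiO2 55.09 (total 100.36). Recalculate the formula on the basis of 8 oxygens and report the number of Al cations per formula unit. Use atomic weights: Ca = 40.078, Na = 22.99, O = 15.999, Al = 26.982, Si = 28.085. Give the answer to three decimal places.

Na2O (M=61.979): mol = 0.08696; Na = 0.17392, O = 0.08696.
CaO (M=56.077): mol = 0.19491; Ca = 0.19491, O = 0.19491.
Al2O3 (M=101.961): mol = 0.28393; Al = 0.56786, O = 0.85179.
SiO2 (M=60.083): mol = 0.91690; Si = 0.91690, O = 1.83380.
ΣO = 2.96746; factor = 8/ΣO = 2.69591.
Al apfu = 0.56786 × 2.69591 = 1.531.

1.531 Al apfu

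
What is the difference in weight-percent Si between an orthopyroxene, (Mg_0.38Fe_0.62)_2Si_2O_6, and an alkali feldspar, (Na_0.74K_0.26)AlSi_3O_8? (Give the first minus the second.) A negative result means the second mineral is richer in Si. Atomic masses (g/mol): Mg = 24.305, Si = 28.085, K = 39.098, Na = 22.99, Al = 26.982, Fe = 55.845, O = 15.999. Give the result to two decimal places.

Si in (Mg_0.38Fe_0.62)_2Si_2O_6: molar mass 239.884 g/mol; 2×28.085 = 56.170 g → 23.42 wt%.
Si in (Na_0.74K_0.26)AlSi_3O_8: molar mass 266.407 g/mol; 3×28.085 = 84.255 g → 31.63 wt%.
Difference = 23.42 − 31.63 = -8.21 percentage points.

-8.21 percentage points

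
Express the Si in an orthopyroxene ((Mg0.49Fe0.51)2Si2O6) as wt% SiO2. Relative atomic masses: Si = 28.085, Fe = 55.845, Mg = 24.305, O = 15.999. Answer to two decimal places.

51.59 wt%

Molar mass of (Mg0.49Fe0.51)2Si2O6 = 0.98·24.305 + 1.02·55.845 + 2·28.085 + 6·15.999 = 232.945 g/mol.
Each formula unit contains 2 Si, equivalent to 2/1 = 2.0000 mol SiO2.
M(SiO2) = 1×28.085 + 2×15.999 = 60.083 g/mol.
Mass of SiO2 per formula unit = 2.0000 × 60.083 = 120.166 g.
SiO2 wt% = 120.166 / 232.945 × 100 = 51.59%.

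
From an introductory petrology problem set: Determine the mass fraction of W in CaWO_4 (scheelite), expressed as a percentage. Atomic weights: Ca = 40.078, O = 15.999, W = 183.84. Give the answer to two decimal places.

63.85 mass %

Formula mass = 1·40.078 + 1·183.84 + 4·15.999 = 287.914 g/mol, of which 183.840 g is W.
So W makes up 183.840/287.914 = 0.6385 of the mass, i.e. 63.85%.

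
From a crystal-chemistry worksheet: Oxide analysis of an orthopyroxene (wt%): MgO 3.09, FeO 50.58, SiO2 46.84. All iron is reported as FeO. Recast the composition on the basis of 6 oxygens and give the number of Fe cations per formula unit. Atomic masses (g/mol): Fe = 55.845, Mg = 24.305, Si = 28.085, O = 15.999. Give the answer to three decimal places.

1.805 Fe apfu

MgO: 3.09/40.304 = 0.07667 mol → 0.07667 mol Mg, 0.07667 mol O.
FeO: 50.58/71.844 = 0.70403 mol → 0.70403 mol Fe, 0.70403 mol O.
SiO2: 46.84/60.083 = 0.77959 mol → 0.77959 mol Si, 1.55918 mol O.
Total oxygen = 2.33988 mol. Normalization factor = 6/2.33988 = 2.56423.
Fe per 6 O = 0.70403 × 2.56423 = 1.805.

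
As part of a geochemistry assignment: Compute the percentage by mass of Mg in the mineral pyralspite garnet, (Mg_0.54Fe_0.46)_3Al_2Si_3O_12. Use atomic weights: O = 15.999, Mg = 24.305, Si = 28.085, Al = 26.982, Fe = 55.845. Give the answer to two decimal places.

8.82 weight percent

Molar mass of (Mg_0.54Fe_0.46)_3Al_2Si_3O_12: 1.62·24.305 + 1.38·55.845 + 2·26.982 + 3·28.085 + 12·15.999 = 446.647 g/mol.
Mass of Mg per formula unit: 1.62 × 24.305 = 39.374 g.
Weight fraction Mg = 39.374 / 446.647 = 0.0882.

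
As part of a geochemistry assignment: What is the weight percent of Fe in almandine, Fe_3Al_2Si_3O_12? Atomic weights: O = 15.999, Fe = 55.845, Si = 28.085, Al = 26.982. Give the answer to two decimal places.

Molar mass of Fe_3Al_2Si_3O_12: 3×55.845 + 2×26.982 + 3×28.085 + 12×15.999 = 497.742 g/mol.
Mass of Fe per formula unit: 3 × 55.845 = 167.535 g.
Weight fraction Fe = 167.535 / 497.742 = 0.3366.

33.66 weight percent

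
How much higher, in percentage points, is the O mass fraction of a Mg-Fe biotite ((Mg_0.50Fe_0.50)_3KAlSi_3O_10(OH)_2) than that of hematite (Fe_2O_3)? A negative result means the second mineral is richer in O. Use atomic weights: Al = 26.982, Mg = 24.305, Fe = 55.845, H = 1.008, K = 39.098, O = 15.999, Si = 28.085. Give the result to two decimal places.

O in (Mg_0.50Fe_0.50)_3KAlSi_3O_10(OH)_2: molar mass 464.564 g/mol; 12×15.999 = 191.988 g → 41.33 wt%.
O in Fe_2O_3: molar mass 159.687 g/mol; 3×15.999 = 47.997 g → 30.06 wt%.
Difference = 41.33 − 30.06 = 11.27 percentage points.

11.27 percentage points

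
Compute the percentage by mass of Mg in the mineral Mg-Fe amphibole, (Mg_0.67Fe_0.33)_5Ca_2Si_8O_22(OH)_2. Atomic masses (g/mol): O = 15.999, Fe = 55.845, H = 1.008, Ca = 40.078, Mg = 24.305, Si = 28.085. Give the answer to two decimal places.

Molar mass of (Mg_0.67Fe_0.33)_5Ca_2Si_8O_22(OH)_2: 3.35·24.305 + 1.65·55.845 + 2·40.078 + 8·28.085 + 24·15.999 + 2·1.008 = 864.394 g/mol.
Mass of Mg per formula unit: 3.35 × 24.305 = 81.422 g.
Weight fraction Mg = 81.422 / 864.394 = 0.0942.

9.42 weight percent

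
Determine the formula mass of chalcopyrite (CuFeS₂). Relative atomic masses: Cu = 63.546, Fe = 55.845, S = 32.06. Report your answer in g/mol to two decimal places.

Cu: 1 × 63.546 = 63.5460
Fe: 1 × 55.845 = 55.8450
S: 2 × 32.06 = 64.1200
Summing the contributions gives the formula mass.

183.51 g/mol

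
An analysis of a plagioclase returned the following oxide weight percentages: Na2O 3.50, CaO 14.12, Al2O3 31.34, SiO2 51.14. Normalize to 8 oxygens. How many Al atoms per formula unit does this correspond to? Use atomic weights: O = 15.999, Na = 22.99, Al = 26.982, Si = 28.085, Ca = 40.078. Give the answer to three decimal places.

Na2O (M=61.979): mol = 0.05647; Na = 0.11294, O = 0.05647.
CaO (M=56.077): mol = 0.25180; Ca = 0.25180, O = 0.25180.
Al2O3 (M=101.961): mol = 0.30737; Al = 0.61474, O = 0.92211.
SiO2 (M=60.083): mol = 0.85116; Si = 0.85116, O = 1.70232.
ΣO = 2.93270; factor = 8/ΣO = 2.72786.
Al apfu = 0.61474 × 2.72786 = 1.677.

1.677 Al apfu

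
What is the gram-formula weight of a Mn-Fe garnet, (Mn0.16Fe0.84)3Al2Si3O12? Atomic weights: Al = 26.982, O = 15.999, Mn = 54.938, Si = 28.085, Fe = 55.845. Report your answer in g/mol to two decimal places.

497.31 g/mol

M = 0.48×54.938 + 2.52×55.845 + 2×26.982 + 3×28.085 + 12×15.999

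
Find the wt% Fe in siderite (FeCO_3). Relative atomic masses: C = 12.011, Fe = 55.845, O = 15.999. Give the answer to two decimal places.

48.20 wt%

Molar mass of FeCO_3: 1×55.845 + 1×12.011 + 3×15.999 = 115.853 g/mol.
Mass of Fe per formula unit: 1 × 55.845 = 55.845 g.
Weight fraction Fe = 55.845 / 115.853 = 0.4820.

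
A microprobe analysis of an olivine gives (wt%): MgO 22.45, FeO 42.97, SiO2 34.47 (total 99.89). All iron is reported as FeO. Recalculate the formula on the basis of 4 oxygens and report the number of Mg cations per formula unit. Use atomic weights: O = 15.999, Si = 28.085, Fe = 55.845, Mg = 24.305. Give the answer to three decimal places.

MgO (M=40.304): mol = 0.55702; Mg = 0.55702, O = 0.55702.
FeO (M=71.844): mol = 0.59810; Fe = 0.59810, O = 0.59810.
SiO2 (M=60.083): mol = 0.57371; Si = 0.57371, O = 1.14742.
ΣO = 2.30254; factor = 4/ΣO = 1.73721.
Mg apfu = 0.55702 × 1.73721 = 0.968.

0.968 Mg apfu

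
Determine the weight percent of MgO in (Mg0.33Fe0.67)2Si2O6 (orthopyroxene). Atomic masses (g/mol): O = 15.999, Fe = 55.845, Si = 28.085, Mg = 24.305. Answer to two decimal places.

10.95 wt%

M((Mg0.33Fe0.67)2Si2O6) = 243.038 g/mol; M(MgO) = 40.304 g/mol.
Moles MgO per formula unit = 0.66 Mg ÷ 1 = 0.6600.
MgO fraction = (0.6600 × 40.304) / 243.038 = 26.601/243.038 = 0.1095.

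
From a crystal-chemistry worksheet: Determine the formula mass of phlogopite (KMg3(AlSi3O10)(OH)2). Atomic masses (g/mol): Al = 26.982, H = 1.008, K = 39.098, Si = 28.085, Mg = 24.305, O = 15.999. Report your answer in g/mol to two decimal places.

417.25 g/mol

M = 1×39.098 + 3×24.305 + 1×26.982 + 3×28.085 + 12×15.999 + 2×1.008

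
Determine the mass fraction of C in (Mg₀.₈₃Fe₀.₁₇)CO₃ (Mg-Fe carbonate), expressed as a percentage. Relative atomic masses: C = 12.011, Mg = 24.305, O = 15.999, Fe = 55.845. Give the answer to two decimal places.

13.39 weight percent

Formula mass = 0.83×24.305 + 0.17×55.845 + 1×12.011 + 3×15.999 = 89.675 g/mol, of which 12.011 g is C.
So C makes up 12.011/89.675 = 0.1339 of the mass, i.e. 13.39%.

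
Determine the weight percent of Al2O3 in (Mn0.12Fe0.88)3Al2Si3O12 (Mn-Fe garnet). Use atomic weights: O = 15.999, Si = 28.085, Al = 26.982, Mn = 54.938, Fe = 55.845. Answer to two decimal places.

20.50 wt%

Formula mass = 497.415 g/mol.
2 Al → 1.0000 mol Al2O3 per formula unit; M(Al2O3) = 101.961, so Al2O3 mass = 101.961 g.
101.961/497.415 × 100 = 20.50 wt%.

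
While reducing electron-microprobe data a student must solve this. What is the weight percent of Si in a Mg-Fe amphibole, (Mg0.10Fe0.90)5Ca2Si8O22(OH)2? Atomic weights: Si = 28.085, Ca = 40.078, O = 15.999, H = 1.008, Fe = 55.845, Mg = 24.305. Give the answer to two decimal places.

23.54 mass %

Molar mass of (Mg0.10Fe0.90)5Ca2Si8O22(OH)2: 0.50*24.305 + 4.50*55.845 + 2*40.078 + 8*28.085 + 24*15.999 + 2*1.008 = 954.283 g/mol.
Mass of Si per formula unit: 8 × 28.085 = 224.680 g.
Weight fraction Si = 224.680 / 954.283 = 0.2354.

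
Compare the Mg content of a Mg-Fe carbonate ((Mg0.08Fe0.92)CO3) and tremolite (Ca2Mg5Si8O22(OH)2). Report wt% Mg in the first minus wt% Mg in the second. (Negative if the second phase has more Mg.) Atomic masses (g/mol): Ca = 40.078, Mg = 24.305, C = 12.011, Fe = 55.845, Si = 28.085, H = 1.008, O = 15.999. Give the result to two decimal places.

-13.24 percentage points

M((Mg0.08Fe0.92)CO3) = 113.330 g/mol, so wt% Mg = 1.944/113.330 × 100 = 1.72%.
M(Ca2Mg5Si8O22(OH)2) = 812.353 g/mol, so wt% Mg = 121.525/812.353 × 100 = 14.96%.
1.72 − 14.96 = -13.24 pp.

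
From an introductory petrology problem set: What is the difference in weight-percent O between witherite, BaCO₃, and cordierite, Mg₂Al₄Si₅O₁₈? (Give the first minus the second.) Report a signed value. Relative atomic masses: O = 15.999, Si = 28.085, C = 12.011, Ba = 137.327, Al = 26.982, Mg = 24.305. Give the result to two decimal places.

-24.91 percentage points

M(BaCO₃) = 197.335 g/mol, so wt% O = 47.997/197.335 × 100 = 24.32%.
M(Mg₂Al₄Si₅O₁₈) = 584.945 g/mol, so wt% O = 287.982/584.945 × 100 = 49.23%.
24.32 − 49.23 = -24.91 pp.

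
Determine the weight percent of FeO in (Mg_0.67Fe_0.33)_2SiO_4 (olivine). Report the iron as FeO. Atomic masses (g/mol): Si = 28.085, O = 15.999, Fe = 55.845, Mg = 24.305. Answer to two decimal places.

M((Mg_0.67Fe_0.33)_2SiO_4) = 161.507 g/mol; M(FeO) = 71.844 g/mol.
Moles FeO per formula unit = 0.66 Fe ÷ 1 = 0.6600.
FeO fraction = (0.6600 × 71.844) / 161.507 = 47.417/161.507 = 0.2936.

29.36 wt%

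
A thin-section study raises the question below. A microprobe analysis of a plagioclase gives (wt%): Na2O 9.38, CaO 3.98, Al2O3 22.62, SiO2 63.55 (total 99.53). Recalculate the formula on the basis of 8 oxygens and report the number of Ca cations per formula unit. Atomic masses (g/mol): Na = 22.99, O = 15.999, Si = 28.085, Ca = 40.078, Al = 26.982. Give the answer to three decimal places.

0.189 Ca apfu

Na2O: 9.38/61.979 = 0.15134 mol → 0.30268 mol Na, 0.15134 mol O.
CaO: 3.98/56.077 = 0.07097 mol → 0.07097 mol Ca, 0.07097 mol O.
Al2O3: 22.62/101.961 = 0.22185 mol → 0.44370 mol Al, 0.66555 mol O.
SiO2: 63.55/60.083 = 1.05770 mol → 1.05770 mol Si, 2.11540 mol O.
Total oxygen = 3.00326 mol. Normalization factor = 8/3.00326 = 2.66377.
Ca per 8 O = 0.07097 × 2.66377 = 0.189.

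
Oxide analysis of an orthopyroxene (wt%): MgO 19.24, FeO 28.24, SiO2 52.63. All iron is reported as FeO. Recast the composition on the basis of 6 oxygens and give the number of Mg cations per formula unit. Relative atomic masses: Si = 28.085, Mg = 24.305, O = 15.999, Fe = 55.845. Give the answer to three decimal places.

MgO: 19.24/40.304 = 0.47737 mol → 0.47737 mol Mg, 0.47737 mol O.
FeO: 28.24/71.844 = 0.39307 mol → 0.39307 mol Fe, 0.39307 mol O.
SiO2: 52.63/60.083 = 0.87595 mol → 0.87595 mol Si, 1.75190 mol O.
Total oxygen = 2.62234 mol. Normalization factor = 6/2.62234 = 2.28803.
Mg per 6 O = 0.47737 × 2.28803 = 1.092.

1.092 Mg apfu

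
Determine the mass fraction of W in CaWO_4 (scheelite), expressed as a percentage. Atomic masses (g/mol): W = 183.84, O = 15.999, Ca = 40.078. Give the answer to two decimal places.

Molar mass of CaWO_4: 1*40.078 + 1*183.84 + 4*15.999 = 287.914 g/mol.
Mass of W per formula unit: 1 × 183.84 = 183.840 g.
Weight fraction W = 183.840 / 287.914 = 0.6385.

63.85 mass %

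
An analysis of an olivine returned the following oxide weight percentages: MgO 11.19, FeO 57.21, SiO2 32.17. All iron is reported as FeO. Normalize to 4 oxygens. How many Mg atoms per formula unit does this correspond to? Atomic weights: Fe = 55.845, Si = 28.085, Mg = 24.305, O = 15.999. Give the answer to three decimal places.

MgO: 11.19/40.304 = 0.27764 mol → 0.27764 mol Mg, 0.27764 mol O.
FeO: 57.21/71.844 = 0.79631 mol → 0.79631 mol Fe, 0.79631 mol O.
SiO2: 32.17/60.083 = 0.53543 mol → 0.53543 mol Si, 1.07086 mol O.
Total oxygen = 2.14481 mol. Normalization factor = 4/2.14481 = 1.86497.
Mg per 4 O = 0.27764 × 1.86497 = 0.518.

0.518 Mg apfu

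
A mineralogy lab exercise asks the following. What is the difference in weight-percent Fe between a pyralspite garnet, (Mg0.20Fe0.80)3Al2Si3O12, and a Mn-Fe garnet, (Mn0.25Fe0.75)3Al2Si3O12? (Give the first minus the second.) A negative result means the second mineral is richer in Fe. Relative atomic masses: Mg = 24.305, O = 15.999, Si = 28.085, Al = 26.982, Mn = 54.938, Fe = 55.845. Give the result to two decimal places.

2.71 percentage points

M((Mg0.20Fe0.80)3Al2Si3O12) = 478.818 g/mol, so wt% Fe = 134.028/478.818 × 100 = 27.99%.
M((Mn0.25Fe0.75)3Al2Si3O12) = 497.062 g/mol, so wt% Fe = 125.651/497.062 × 100 = 25.28%.
27.99 − 25.28 = 2.71 pp.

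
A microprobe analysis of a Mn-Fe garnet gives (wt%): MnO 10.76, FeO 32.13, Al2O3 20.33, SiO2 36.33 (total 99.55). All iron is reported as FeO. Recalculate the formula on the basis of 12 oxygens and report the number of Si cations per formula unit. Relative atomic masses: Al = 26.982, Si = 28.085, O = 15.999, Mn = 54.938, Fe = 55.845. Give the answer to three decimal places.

10.76 wt% MnO ÷ 70.937 g/mol = 0.15168 mol, giving 0.15168 Mn and 0.15168 O.
32.13 wt% FeO ÷ 71.844 g/mol = 0.44722 mol, giving 0.44722 Fe and 0.44722 O.
20.33 wt% Al2O3 ÷ 101.961 g/mol = 0.19939 mol, giving 0.39878 Al and 0.59817 O.
36.33 wt% SiO2 ÷ 60.083 g/mol = 0.60466 mol, giving 0.60466 Si and 1.20932 O.
Oxygen sums to 2.40639; scaling by 12/2.40639 = 4.98672 puts the formula on 12 O.
Si: 0.60466 × 4.98672 = 3.015 atoms per formula unit.

3.015 Si apfu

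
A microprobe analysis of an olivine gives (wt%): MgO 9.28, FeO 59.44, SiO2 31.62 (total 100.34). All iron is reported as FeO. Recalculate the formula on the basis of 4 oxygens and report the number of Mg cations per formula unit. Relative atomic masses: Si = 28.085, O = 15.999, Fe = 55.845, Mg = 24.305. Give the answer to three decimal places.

0.436 Mg apfu

MgO: 9.28/40.304 = 0.23025 mol → 0.23025 mol Mg, 0.23025 mol O.
FeO: 59.44/71.844 = 0.82735 mol → 0.82735 mol Fe, 0.82735 mol O.
SiO2: 31.62/60.083 = 0.52627 mol → 0.52627 mol Si, 1.05254 mol O.
Total oxygen = 2.11014 mol. Normalization factor = 4/2.11014 = 1.89561.
Mg per 4 O = 0.23025 × 1.89561 = 0.436.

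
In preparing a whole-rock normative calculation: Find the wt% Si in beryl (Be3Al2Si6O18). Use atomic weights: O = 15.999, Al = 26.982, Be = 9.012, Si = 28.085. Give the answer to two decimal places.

31.35 mass %

Formula mass = 3*9.012 + 2*26.982 + 6*28.085 + 18*15.999 = 537.492 g/mol, of which 168.510 g is Si.
So Si makes up 168.510/537.492 = 0.3135 of the mass, i.e. 31.35%.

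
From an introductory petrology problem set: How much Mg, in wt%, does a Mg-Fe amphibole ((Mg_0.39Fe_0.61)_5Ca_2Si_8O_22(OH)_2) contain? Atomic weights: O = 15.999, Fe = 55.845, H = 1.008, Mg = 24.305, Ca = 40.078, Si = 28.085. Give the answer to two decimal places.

5.22 wt%

M((Mg_0.39Fe_0.61)_5Ca_2Si_8O_22(OH)_2) = 908.550 g/mol.
Mg contributes 1.95 × 24.305 = 47.395 g per mole.
47.395/908.550 = 0.0522 → 5.22%.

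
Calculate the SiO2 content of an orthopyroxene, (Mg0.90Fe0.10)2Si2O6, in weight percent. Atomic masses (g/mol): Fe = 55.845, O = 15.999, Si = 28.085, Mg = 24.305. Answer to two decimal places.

58.03 wt%

M((Mg0.90Fe0.10)2Si2O6) = 207.082 g/mol; M(SiO2) = 60.083 g/mol.
Moles SiO2 per formula unit = 2 Si ÷ 1 = 2.0000.
SiO2 fraction = (2.0000 × 60.083) / 207.082 = 120.166/207.082 = 0.5803.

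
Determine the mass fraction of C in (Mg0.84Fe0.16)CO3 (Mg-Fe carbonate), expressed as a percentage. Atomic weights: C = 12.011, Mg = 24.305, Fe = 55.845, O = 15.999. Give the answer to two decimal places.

Formula mass = 0.84×24.305 + 0.16×55.845 + 1×12.011 + 3×15.999 = 89.359 g/mol, of which 12.011 g is C.
So C makes up 12.011/89.359 = 0.1344 of the mass, i.e. 13.44%.

13.44 weight percent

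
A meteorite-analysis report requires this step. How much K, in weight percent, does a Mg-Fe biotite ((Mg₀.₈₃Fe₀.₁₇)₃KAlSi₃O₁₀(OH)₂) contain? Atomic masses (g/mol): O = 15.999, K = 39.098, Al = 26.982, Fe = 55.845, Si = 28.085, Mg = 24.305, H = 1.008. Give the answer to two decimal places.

M((Mg₀.₈₃Fe₀.₁₇)₃KAlSi₃O₁₀(OH)₂) = 433.339 g/mol.
K contributes 1 × 39.098 = 39.098 g per mole.
39.098/433.339 = 0.0902 → 9.02%.

9.02 weight percent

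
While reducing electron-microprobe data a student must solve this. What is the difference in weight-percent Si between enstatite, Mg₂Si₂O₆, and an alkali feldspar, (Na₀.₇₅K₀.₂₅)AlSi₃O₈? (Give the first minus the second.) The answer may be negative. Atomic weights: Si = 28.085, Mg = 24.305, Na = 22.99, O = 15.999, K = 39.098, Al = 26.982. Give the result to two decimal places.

-3.67 percentage points

First mineral: 56.170 g Si in 200.774 g formula = 27.98 wt% Si.
Second mineral: 84.255 g Si in 266.246 g formula = 31.65 wt% Si.
27.98% − 31.65% gives a difference of -3.67 percentage points.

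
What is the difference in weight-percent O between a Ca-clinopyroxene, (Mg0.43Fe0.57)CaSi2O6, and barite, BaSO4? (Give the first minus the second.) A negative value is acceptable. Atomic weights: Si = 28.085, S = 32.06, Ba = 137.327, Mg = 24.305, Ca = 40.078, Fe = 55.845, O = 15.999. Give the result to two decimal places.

13.51 percentage points

O in (Mg0.43Fe0.57)CaSi2O6: molar mass 234.525 g/mol; 6×15.999 = 95.994 g → 40.93 wt%.
O in BaSO4: molar mass 233.383 g/mol; 4×15.999 = 63.996 g → 27.42 wt%.
Difference = 40.93 − 27.42 = 13.51 percentage points.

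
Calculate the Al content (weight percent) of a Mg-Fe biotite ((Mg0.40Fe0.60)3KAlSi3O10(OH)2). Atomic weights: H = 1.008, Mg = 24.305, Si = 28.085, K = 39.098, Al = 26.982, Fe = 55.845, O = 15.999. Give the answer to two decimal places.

5.69 weight percent

Formula mass = 1.20·24.305 + 1.80·55.845 + 1·39.098 + 1·26.982 + 3·28.085 + 12·15.999 + 2·1.008 = 474.026 g/mol, of which 26.982 g is Al.
So Al makes up 26.982/474.026 = 0.0569 of the mass, i.e. 5.69%.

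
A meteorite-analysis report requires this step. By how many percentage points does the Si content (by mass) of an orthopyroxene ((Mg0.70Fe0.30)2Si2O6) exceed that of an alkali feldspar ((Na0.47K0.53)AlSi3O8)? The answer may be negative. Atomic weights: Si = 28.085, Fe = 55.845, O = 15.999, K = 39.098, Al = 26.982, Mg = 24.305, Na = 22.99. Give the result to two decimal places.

Si in (Mg0.70Fe0.30)2Si2O6: molar mass 219.698 g/mol; 2×28.085 = 56.170 g → 25.57 wt%.
Si in (Na0.47K0.53)AlSi3O8: molar mass 270.756 g/mol; 3×28.085 = 84.255 g → 31.12 wt%.
Difference = 25.57 − 31.12 = -5.55 percentage points.

-5.55 percentage points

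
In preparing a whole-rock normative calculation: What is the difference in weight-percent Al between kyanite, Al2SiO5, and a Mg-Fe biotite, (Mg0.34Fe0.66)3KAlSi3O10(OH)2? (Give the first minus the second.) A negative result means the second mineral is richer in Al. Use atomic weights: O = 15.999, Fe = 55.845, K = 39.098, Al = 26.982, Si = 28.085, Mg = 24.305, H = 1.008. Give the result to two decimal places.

First mineral: 53.964 g Al in 162.044 g formula = 33.30 wt% Al.
Second mineral: 26.982 g Al in 479.703 g formula = 5.62 wt% Al.
33.30% − 5.62% gives a difference of 27.68 percentage points.

27.68 percentage points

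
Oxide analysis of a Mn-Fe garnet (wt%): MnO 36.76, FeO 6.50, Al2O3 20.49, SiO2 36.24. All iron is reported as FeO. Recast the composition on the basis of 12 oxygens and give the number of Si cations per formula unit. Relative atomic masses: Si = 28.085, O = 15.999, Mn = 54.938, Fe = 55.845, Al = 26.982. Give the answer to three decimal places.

2.994 Si apfu

MnO: 36.76/70.937 = 0.51821 mol → 0.51821 mol Mn, 0.51821 mol O.
FeO: 6.50/71.844 = 0.09047 mol → 0.09047 mol Fe, 0.09047 mol O.
Al2O3: 20.49/101.961 = 0.20096 mol → 0.40192 mol Al, 0.60288 mol O.
SiO2: 36.24/60.083 = 0.60317 mol → 0.60317 mol Si, 1.20634 mol O.
Total oxygen = 2.41790 mol. Normalization factor = 12/2.41790 = 4.96298.
Si per 12 O = 0.60317 × 4.96298 = 2.994.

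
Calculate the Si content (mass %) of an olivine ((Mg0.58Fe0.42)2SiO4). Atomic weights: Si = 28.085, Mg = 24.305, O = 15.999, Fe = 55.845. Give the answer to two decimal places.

M((Mg0.58Fe0.42)2SiO4) = 167.185 g/mol.
Si contributes 1 × 28.085 = 28.085 g per mole.
28.085/167.185 = 0.1680 → 16.80%.

16.80 mass %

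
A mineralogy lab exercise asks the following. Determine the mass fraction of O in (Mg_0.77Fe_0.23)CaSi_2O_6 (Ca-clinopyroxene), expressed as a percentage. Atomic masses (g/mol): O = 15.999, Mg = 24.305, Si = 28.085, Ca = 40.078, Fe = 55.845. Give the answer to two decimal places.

42.89 weight percent

M((Mg_0.77Fe_0.23)CaSi_2O_6) = 223.801 g/mol.
O contributes 6 × 15.999 = 95.994 g per mole.
95.994/223.801 = 0.4289 → 42.89%.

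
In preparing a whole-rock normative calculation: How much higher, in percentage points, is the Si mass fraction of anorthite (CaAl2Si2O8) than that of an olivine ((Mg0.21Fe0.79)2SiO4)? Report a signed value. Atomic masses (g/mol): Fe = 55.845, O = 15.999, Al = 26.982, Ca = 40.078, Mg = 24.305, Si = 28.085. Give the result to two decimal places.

5.45 percentage points

Si in CaAl2Si2O8: molar mass 278.204 g/mol; 2×28.085 = 56.170 g → 20.19 wt%.
Si in (Mg0.21Fe0.79)2SiO4: molar mass 190.524 g/mol; 1×28.085 = 28.085 g → 14.74 wt%.
Difference = 20.19 − 14.74 = 5.45 percentage points.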